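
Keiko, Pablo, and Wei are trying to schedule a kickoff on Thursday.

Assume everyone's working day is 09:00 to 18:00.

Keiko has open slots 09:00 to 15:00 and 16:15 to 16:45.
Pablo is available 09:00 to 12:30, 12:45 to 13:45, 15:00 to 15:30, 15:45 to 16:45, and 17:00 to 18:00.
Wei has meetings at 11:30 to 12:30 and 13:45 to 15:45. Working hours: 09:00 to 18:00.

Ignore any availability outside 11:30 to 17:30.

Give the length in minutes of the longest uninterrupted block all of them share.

Wei free within 09:00–18:00: 09:00–11:30, 12:30–13:45, 15:45–18:00.
Keiko ∩ Pablo: 09:00–12:30, 12:45–13:45, 16:15–16:45.
Keiko ∩ Pablo ∩ Wei: 09:00–11:30, 12:45–13:45, 16:15–16:45.
Restricted to 11:30–17:30: 12:45–13:45, 16:15–16:45.
Common window lengths: 60, 30 min; longest is 60.

60 minutes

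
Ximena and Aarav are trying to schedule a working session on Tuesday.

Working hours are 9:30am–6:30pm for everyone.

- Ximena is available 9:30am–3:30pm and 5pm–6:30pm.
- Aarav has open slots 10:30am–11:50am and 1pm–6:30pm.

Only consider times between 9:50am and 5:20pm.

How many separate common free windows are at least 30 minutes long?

2

Ximena ∩ Aarav: 10:30–11:50, 13:00–15:30, 17:00–18:30.
Restricted to 09:50–17:20: 10:30–11:50, 13:00–15:30, 17:00–17:20.
Windows ≥ 30 min: 10:30–11:50, 13:00–15:30.
That's 2 windows.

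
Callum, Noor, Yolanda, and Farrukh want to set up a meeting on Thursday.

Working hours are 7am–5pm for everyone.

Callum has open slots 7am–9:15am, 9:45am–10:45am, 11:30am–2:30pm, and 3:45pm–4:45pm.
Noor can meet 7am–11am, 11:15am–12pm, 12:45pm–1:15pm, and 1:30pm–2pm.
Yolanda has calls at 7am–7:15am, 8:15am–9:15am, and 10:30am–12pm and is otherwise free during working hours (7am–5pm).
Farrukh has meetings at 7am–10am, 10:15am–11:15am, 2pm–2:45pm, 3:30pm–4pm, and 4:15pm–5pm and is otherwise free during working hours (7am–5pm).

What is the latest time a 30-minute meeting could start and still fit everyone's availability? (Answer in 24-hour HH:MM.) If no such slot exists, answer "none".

13:30

Yolanda free within 07:00–17:00: 07:15–08:15, 09:15–10:30, 12:00–17:00.
Farrukh free within 07:00–17:00: 10:00–10:15, 11:15–14:00, 14:45–15:30, 16:00–16:15.
Callum ∩ Noor: 07:00–09:15, 09:45–10:45, 11:30–12:00, 12:45–13:15, 13:30–14:00.
Callum ∩ Noor ∩ Yolanda: 07:15–08:15, 09:45–10:30, 12:45–13:15, 13:30–14:00.
Callum ∩ Noor ∩ Yolanda ∩ Farrukh: 10:00–10:15, 12:45–13:15, 13:30–14:00.
Windows ≥ 30 min: 12:45–13:15, 13:30–14:00.
Latest start in the last window 13:30–14:00 is 14:00 − 30 min = 13:30.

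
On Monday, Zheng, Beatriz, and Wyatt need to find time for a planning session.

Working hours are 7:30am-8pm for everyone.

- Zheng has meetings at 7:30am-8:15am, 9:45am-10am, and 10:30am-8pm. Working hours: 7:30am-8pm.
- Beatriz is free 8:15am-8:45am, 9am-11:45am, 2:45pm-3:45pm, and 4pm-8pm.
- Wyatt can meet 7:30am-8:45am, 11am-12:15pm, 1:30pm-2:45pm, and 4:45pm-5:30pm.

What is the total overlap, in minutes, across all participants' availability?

30 minutes

Zheng free within 07:30–20:00: 08:15–09:45, 10:00–10:30.
Zheng ∩ Beatriz: 08:15–08:45, 09:00–09:45, 10:00–10:30.
Zheng ∩ Beatriz ∩ Wyatt: 08:15–08:45.
Total common minutes: 30.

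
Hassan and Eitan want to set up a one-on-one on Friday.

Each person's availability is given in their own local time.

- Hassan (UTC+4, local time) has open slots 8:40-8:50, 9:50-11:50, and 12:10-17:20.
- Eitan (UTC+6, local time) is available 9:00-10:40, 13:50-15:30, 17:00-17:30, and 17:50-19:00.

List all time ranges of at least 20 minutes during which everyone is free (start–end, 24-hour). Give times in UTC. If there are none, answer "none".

Hassan → UTC: 04:40–04:50, 05:50–07:50, 08:10–13:20.
Eitan → UTC: 03:00–04:40, 07:50–09:30, 11:00–11:30, 11:50–13:00.
Hassan ∩ Eitan: 08:10–09:30, 11:00–11:30, 11:50–13:00.
Windows ≥ 20 min: 08:10–09:30, 11:00–11:30, 11:50–13:00.

08:10–09:30, 11:00–11:30, 11:50–13:00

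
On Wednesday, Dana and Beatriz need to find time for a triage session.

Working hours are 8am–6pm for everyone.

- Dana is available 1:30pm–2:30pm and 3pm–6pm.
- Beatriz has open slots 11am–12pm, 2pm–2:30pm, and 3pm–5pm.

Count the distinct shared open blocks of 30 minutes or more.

Dana ∩ Beatriz: 14:00–14:30, 15:00–17:00.
Windows ≥ 30 min: 14:00–14:30, 15:00–17:00.
That's 2 windows.

2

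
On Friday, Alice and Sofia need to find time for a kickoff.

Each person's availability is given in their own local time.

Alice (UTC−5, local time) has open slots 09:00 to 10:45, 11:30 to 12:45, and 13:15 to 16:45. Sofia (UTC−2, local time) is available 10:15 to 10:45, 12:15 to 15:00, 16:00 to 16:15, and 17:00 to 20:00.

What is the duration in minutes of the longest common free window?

165 minutes

Alice → UTC: 14:00–15:45, 16:30–17:45, 18:15–21:45.
Sofia → UTC: 12:15–12:45, 14:15–17:00, 18:00–18:15, 19:00–22:00.
Alice ∩ Sofia: 14:15–15:45, 16:30–17:00, 19:00–21:45.
Common window lengths: 90, 30, 165 min; longest is 165.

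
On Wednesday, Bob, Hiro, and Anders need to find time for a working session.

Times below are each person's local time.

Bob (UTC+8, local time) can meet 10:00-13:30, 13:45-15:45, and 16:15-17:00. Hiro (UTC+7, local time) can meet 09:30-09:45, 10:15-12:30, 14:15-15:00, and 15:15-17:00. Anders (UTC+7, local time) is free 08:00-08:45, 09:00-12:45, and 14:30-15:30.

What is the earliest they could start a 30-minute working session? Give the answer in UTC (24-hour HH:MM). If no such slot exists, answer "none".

03:15

Bob → UTC: 02:00–05:30, 05:45–07:45, 08:15–09:00.
Hiro → UTC: 02:30–02:45, 03:15–05:30, 07:15–08:00, 08:15–10:00.
Anders → UTC: 01:00–01:45, 02:00–05:45, 07:30–08:30.
Bob ∩ Hiro: 02:30–02:45, 03:15–05:30, 07:15–07:45, 08:15–09:00.
Bob ∩ Hiro ∩ Anders: 02:30–02:45, 03:15–05:30, 07:30–07:45, 08:15–08:30.
Windows ≥ 30 min: 03:15–05:30.
Earliest such window starts at 03:15.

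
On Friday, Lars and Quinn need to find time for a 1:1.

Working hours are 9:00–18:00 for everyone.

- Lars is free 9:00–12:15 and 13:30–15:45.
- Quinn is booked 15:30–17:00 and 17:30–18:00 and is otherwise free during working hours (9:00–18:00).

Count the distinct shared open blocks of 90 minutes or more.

Quinn free within 09:00–18:00: 09:00–15:30, 17:00–17:30.
Lars ∩ Quinn: 09:00–12:15, 13:30–15:30.
Windows ≥ 90 min: 09:00–12:15, 13:30–15:30.
That's 2 windows.

2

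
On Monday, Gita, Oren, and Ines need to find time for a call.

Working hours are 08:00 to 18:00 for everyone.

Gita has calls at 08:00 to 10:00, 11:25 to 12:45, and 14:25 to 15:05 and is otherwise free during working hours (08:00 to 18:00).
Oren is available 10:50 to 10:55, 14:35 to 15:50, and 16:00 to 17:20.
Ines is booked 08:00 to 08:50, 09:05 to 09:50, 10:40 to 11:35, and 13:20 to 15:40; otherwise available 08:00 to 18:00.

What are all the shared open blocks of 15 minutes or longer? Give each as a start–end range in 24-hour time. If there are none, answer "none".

16:00–17:20

Gita free within 08:00–18:00: 10:00–11:25, 12:45–14:25, 15:05–18:00.
Ines free within 08:00–18:00: 08:50–09:05, 09:50–10:40, 11:35–13:20, 15:40–18:00.
Gita ∩ Oren: 10:50–10:55, 15:05–15:50, 16:00–17:20.
Gita ∩ Oren ∩ Ines: 15:40–15:50, 16:00–17:20.
Windows ≥ 15 min: 16:00–17:20.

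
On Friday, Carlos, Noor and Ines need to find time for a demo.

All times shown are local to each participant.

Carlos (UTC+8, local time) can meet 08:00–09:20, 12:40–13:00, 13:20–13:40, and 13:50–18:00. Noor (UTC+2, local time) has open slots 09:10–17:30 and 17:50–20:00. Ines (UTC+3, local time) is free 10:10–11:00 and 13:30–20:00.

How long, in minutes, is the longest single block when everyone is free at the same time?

Carlos → UTC: 00:00–01:20, 04:40–05:00, 05:20–05:40, 05:50–10:00.
Noor → UTC: 07:10–15:30, 15:50–18:00.
Ines → UTC: 07:10–08:00, 10:30–17:00.
Carlos ∩ Noor: 07:10–10:00.
Carlos ∩ Noor ∩ Ines: 07:10–08:00.
Single common window of 50 minutes.

50 minutes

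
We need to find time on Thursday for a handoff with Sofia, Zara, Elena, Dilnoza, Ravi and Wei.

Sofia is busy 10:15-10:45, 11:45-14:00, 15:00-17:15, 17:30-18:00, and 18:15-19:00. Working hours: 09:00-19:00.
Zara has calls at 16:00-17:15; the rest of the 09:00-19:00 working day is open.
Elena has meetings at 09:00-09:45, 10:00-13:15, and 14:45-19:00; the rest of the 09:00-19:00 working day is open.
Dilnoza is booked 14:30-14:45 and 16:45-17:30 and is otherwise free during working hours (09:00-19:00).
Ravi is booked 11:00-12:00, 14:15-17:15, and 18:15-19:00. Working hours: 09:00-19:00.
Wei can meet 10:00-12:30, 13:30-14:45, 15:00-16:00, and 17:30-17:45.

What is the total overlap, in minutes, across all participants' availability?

15 minutes

Sofia free within 09:00–19:00: 09:00–10:15, 10:45–11:45, 14:00–15:00, 17:15–17:30, 18:00–18:15.
Zara free within 09:00–19:00: 09:00–16:00, 17:15–19:00.
Elena free within 09:00–19:00: 09:45–10:00, 13:15–14:45.
Dilnoza free within 09:00–19:00: 09:00–14:30, 14:45–16:45, 17:30–19:00.
Ravi free within 09:00–19:00: 09:00–11:00, 12:00–14:15, 17:15–18:15.
Sofia ∩ Zara: 09:00–10:15, 10:45–11:45, 14:00–15:00, 17:15–17:30, 18:00–18:15.
Sofia ∩ Zara ∩ Elena: 09:45–10:00, 14:00–14:45.
Sofia ∩ Zara ∩ Elena ∩ Dilnoza: 09:45–10:00, 14:00–14:30.
Sofia ∩ Zara ∩ Elena ∩ Dilnoza ∩ Ravi: 09:45–10:00, 14:00–14:15.
Sofia ∩ Zara ∩ Elena ∩ Dilnoza ∩ Ravi ∩ Wei: 14:00–14:15.
Total common minutes: 15.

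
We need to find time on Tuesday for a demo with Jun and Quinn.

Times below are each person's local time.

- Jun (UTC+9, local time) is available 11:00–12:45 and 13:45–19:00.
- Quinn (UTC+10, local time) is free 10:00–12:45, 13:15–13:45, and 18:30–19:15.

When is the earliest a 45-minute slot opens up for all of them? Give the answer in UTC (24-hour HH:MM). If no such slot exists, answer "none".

Jun → UTC: 02:00–03:45, 04:45–10:00.
Quinn → UTC: 00:00–02:45, 03:15–03:45, 08:30–09:15.
Jun ∩ Quinn: 02:00–02:45, 03:15–03:45, 08:30–09:15.
Windows ≥ 45 min: 02:00–02:45, 08:30–09:15.
Earliest such window starts at 02:00.

02:00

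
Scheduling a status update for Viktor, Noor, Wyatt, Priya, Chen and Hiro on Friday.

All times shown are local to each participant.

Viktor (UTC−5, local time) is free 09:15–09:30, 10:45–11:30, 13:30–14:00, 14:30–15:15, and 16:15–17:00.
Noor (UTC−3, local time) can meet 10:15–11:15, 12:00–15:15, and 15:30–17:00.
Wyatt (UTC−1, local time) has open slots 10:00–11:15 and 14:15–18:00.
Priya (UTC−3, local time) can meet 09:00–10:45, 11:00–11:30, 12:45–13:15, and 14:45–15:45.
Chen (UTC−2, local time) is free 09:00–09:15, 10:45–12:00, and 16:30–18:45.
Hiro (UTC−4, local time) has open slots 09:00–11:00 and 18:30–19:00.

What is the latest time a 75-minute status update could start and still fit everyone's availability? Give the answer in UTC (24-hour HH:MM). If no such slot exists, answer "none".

none

Viktor → UTC: 14:15–14:30, 15:45–16:30, 18:30–19:00, 19:30–20:15, 21:15–22:00.
Noor → UTC: 13:15–14:15, 15:00–18:15, 18:30–20:00.
Wyatt → UTC: 11:00–12:15, 15:15–19:00.
Priya → UTC: 12:00–13:45, 14:00–14:30, 15:45–16:15, 17:45–18:45.
Chen → UTC: 11:00–11:15, 12:45–14:00, 18:30–20:45.
Hiro → UTC: 13:00–15:00, 22:30–23:00.
Viktor ∩ Noor: 15:45–16:30, 18:30–19:00, 19:30–20:00.
Viktor ∩ Noor ∩ Wyatt: 15:45–16:30, 18:30–19:00.
Viktor ∩ Noor ∩ Wyatt ∩ Priya: 15:45–16:15, 18:30–18:45.
Viktor ∩ Noor ∩ Wyatt ∩ Priya ∩ Chen: 18:30–18:45.
Viktor ∩ Noor ∩ Wyatt ∩ Priya ∩ Chen ∩ Hiro: (none).
Windows ≥ 75 min: (none).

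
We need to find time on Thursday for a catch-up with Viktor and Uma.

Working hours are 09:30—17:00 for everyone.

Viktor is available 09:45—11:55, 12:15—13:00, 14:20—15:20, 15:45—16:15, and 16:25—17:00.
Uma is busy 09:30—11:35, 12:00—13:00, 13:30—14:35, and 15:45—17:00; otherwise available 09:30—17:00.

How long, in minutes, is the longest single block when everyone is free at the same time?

Uma free within 09:30–17:00: 11:35–12:00, 13:00–13:30, 14:35–15:45.
Viktor ∩ Uma: 11:35–11:55, 14:35–15:20.
Common window lengths: 20, 45 min; longest is 45.

45 minutes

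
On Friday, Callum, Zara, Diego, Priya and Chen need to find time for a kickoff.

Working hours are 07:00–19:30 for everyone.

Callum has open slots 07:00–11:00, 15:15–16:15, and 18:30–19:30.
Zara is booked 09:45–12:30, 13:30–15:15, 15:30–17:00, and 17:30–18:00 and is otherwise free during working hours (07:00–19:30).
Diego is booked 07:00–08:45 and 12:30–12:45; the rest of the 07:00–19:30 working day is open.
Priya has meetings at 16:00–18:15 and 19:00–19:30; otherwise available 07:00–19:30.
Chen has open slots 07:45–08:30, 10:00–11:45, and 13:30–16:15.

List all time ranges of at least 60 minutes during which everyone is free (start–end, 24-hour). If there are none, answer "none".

Zara free within 07:00–19:30: 07:00–09:45, 12:30–13:30, 15:15–15:30, 17:00–17:30, 18:00–19:30.
Diego free within 07:00–19:30: 08:45–12:30, 12:45–19:30.
Priya free within 07:00–19:30: 07:00–16:00, 18:15–19:00.
Callum ∩ Zara: 07:00–09:45, 15:15–15:30, 18:30–19:30.
Callum ∩ Zara ∩ Diego: 08:45–09:45, 15:15–15:30, 18:30–19:30.
Callum ∩ Zara ∩ Diego ∩ Priya: 08:45–09:45, 15:15–15:30, 18:30–19:00.
Callum ∩ Zara ∩ Diego ∩ Priya ∩ Chen: 15:15–15:30.
Windows ≥ 60 min: (none).

none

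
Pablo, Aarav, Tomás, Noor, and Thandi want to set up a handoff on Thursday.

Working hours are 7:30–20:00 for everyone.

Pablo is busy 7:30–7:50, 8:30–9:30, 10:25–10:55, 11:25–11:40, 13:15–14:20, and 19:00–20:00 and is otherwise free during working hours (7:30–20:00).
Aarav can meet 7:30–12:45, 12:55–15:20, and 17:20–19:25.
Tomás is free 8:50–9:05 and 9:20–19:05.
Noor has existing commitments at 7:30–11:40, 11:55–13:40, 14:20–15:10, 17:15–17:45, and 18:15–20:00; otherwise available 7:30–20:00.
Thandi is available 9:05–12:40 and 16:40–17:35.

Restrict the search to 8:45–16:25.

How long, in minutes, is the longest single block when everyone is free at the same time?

15 minutes

Pablo free within 07:30–20:00: 07:50–08:30, 09:30–10:25, 10:55–11:25, 11:40–13:15, 14:20–19:00.
Noor free within 07:30–20:00: 11:40–11:55, 13:40–14:20, 15:10–17:15, 17:45–18:15.
Pablo ∩ Aarav: 07:50–08:30, 09:30–10:25, 10:55–11:25, 11:40–12:45, 12:55–13:15, 14:20–15:20, 17:20–19:00.
Pablo ∩ Aarav ∩ Tomás: 09:30–10:25, 10:55–11:25, 11:40–12:45, 12:55–13:15, 14:20–15:20, 17:20–19:00.
Pablo ∩ Aarav ∩ Tomás ∩ Noor: 11:40–11:55, 15:10–15:20, 17:45–18:15.
Pablo ∩ Aarav ∩ Tomás ∩ Noor ∩ Thandi: 11:40–11:55.
Restricted to 08:45–16:25: 11:40–11:55.
Single common window of 15 minutes.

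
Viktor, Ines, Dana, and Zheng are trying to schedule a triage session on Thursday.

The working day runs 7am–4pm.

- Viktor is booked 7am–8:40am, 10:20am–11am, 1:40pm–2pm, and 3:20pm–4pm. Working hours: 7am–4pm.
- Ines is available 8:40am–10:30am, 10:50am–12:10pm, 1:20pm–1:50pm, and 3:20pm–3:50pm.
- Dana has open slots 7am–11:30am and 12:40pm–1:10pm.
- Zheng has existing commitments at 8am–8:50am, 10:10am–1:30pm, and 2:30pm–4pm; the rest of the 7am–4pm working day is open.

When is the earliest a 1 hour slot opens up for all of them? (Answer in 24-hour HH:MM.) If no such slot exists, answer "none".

Viktor free within 07:00–16:00: 08:40–10:20, 11:00–13:40, 14:00–15:20.
Zheng free within 07:00–16:00: 07:00–08:00, 08:50–10:10, 13:30–14:30.
Viktor ∩ Ines: 08:40–10:20, 11:00–12:10, 13:20–13:40.
Viktor ∩ Ines ∩ Dana: 08:40–10:20, 11:00–11:30.
Viktor ∩ Ines ∩ Dana ∩ Zheng: 08:50–10:10.
Windows ≥ 60 min: 08:50–10:10.
Earliest such window starts at 08:50.

08:50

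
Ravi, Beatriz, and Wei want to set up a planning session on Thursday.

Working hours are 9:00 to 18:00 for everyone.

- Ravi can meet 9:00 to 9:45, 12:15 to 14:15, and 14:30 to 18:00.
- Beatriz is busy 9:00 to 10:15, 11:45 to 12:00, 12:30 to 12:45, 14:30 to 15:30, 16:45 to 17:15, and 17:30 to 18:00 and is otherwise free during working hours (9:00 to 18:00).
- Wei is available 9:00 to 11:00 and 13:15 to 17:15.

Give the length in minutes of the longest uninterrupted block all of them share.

Beatriz free within 09:00–18:00: 10:15–11:45, 12:00–12:30, 12:45–14:30, 15:30–16:45, 17:15–17:30.
Ravi ∩ Beatriz: 12:15–12:30, 12:45–14:15, 15:30–16:45, 17:15–17:30.
Ravi ∩ Beatriz ∩ Wei: 13:15–14:15, 15:30–16:45.
Common window lengths: 60, 75 min; longest is 75.

75 minutes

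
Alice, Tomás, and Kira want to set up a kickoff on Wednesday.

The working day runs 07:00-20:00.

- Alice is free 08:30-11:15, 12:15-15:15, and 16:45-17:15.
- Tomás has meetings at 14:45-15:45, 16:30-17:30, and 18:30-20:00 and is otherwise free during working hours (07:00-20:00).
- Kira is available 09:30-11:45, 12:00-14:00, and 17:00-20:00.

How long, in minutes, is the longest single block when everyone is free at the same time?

105 minutes

Tomás free within 07:00–20:00: 07:00–14:45, 15:45–16:30, 17:30–18:30.
Alice ∩ Tomás: 08:30–11:15, 12:15–14:45.
Alice ∩ Tomás ∩ Kira: 09:30–11:15, 12:15–14:00.
Common window lengths: 105, 105 min; longest is 105.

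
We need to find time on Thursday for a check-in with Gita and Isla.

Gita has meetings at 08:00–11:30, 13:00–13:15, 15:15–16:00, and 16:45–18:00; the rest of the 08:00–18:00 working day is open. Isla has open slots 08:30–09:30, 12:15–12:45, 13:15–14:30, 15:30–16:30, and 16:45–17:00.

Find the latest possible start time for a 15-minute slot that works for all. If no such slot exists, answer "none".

Gita free within 08:00–18:00: 11:30–13:00, 13:15–15:15, 16:00–16:45.
Gita ∩ Isla: 12:15–12:45, 13:15–14:30, 16:00–16:30.
Windows ≥ 15 min: 12:15–12:45, 13:15–14:30, 16:00–16:30.
Latest start in the last window 16:00–16:30 is 16:30 − 15 min = 16:15.

16:15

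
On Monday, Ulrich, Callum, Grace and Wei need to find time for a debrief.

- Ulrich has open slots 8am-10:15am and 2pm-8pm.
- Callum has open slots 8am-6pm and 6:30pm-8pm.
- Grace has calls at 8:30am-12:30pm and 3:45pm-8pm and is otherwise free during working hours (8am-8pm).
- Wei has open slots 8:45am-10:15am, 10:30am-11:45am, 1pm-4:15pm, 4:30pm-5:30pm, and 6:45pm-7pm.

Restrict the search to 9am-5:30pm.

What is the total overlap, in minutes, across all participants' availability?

Grace free within 08:00–20:00: 08:00–08:30, 12:30–15:45.
Ulrich ∩ Callum: 08:00–10:15, 14:00–18:00, 18:30–20:00.
Ulrich ∩ Callum ∩ Grace: 08:00–08:30, 14:00–15:45.
Ulrich ∩ Callum ∩ Grace ∩ Wei: 14:00–15:45.
Restricted to 09:00–17:30: 14:00–15:45.
Total common minutes: 105.

105 minutes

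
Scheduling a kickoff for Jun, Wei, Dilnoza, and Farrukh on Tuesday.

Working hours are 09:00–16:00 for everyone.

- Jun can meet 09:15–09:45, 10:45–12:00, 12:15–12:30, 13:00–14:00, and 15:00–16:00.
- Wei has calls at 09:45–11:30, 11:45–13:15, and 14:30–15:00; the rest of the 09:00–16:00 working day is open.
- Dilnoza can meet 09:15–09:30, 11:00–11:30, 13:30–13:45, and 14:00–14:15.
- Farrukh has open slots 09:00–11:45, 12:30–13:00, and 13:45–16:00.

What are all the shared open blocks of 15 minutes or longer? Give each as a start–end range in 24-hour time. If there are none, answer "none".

09:15–09:30

Wei free within 09:00–16:00: 09:00–09:45, 11:30–11:45, 13:15–14:30, 15:00–16:00.
Jun ∩ Wei: 09:15–09:45, 11:30–11:45, 13:15–14:00, 15:00–16:00.
Jun ∩ Wei ∩ Dilnoza: 09:15–09:30, 13:30–13:45.
Jun ∩ Wei ∩ Dilnoza ∩ Farrukh: 09:15–09:30.
Windows ≥ 15 min: 09:15–09:30.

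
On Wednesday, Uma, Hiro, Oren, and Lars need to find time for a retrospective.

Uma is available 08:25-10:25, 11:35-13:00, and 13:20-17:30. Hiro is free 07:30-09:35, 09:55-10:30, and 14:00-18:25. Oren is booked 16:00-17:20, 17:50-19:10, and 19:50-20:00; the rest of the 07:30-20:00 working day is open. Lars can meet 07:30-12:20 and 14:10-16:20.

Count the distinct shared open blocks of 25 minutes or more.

Oren free within 07:30–20:00: 07:30–16:00, 17:20–17:50, 19:10–19:50.
Uma ∩ Hiro: 08:25–09:35, 09:55–10:25, 14:00–17:30.
Uma ∩ Hiro ∩ Oren: 08:25–09:35, 09:55–10:25, 14:00–16:00, 17:20–17:30.
Uma ∩ Hiro ∩ Oren ∩ Lars: 08:25–09:35, 09:55–10:25, 14:10–16:00.
Windows ≥ 25 min: 08:25–09:35, 09:55–10:25, 14:10–16:00.
That's 3 windows.

3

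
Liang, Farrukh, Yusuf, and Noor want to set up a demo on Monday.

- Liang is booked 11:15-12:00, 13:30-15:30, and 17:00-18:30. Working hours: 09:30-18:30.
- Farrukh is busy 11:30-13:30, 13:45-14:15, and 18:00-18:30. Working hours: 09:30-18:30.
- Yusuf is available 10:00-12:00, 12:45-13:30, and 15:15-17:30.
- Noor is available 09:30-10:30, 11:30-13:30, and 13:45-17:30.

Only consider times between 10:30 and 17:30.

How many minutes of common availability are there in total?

Liang free within 09:30–18:30: 09:30–11:15, 12:00–13:30, 15:30–17:00.
Farrukh free within 09:30–18:30: 09:30–11:30, 13:30–13:45, 14:15–18:00.
Liang ∩ Farrukh: 09:30–11:15, 15:30–17:00.
Liang ∩ Farrukh ∩ Yusuf: 10:00–11:15, 15:30–17:00.
Liang ∩ Farrukh ∩ Yusuf ∩ Noor: 10:00–10:30, 15:30–17:00.
Restricted to 10:30–17:30: 15:30–17:00.
Total common minutes: 90.

90 minutes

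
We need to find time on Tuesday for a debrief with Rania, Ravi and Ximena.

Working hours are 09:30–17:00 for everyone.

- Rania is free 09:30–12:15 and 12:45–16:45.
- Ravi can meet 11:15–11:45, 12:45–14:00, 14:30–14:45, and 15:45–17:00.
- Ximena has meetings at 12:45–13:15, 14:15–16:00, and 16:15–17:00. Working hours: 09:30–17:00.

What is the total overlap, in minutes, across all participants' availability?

90 minutes

Ximena free within 09:30–17:00: 09:30–12:45, 13:15–14:15, 16:00–16:15.
Rania ∩ Ravi: 11:15–11:45, 12:45–14:00, 14:30–14:45, 15:45–16:45.
Rania ∩ Ravi ∩ Ximena: 11:15–11:45, 13:15–14:00, 16:00–16:15.
Total common minutes: 30 + 45 + 15 = 90.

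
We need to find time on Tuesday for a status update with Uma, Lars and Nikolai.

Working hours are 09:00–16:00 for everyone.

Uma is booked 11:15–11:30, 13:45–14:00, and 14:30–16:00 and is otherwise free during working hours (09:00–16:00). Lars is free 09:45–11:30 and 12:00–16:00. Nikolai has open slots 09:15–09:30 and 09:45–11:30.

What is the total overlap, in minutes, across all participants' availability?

90 minutes

Uma free within 09:00–16:00: 09:00–11:15, 11:30–13:45, 14:00–14:30.
Uma ∩ Lars: 09:45–11:15, 12:00–13:45, 14:00–14:30.
Uma ∩ Lars ∩ Nikolai: 09:45–11:15.
Total common minutes: 90.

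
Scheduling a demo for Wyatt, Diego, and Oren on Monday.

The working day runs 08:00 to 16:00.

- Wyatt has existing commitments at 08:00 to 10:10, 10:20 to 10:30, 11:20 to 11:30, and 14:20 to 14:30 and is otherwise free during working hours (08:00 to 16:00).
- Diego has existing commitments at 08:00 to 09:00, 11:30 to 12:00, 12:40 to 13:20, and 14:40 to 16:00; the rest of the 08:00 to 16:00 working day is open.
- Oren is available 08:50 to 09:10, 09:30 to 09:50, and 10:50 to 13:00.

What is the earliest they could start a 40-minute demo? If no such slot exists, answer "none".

12:00

Wyatt free within 08:00–16:00: 10:10–10:20, 10:30–11:20, 11:30–14:20, 14:30–16:00.
Diego free within 08:00–16:00: 09:00–11:30, 12:00–12:40, 13:20–14:40.
Wyatt ∩ Diego: 10:10–10:20, 10:30–11:20, 12:00–12:40, 13:20–14:20, 14:30–14:40.
Wyatt ∩ Diego ∩ Oren: 10:50–11:20, 12:00–12:40.
Windows ≥ 40 min: 12:00–12:40.
Earliest such window starts at 12:00.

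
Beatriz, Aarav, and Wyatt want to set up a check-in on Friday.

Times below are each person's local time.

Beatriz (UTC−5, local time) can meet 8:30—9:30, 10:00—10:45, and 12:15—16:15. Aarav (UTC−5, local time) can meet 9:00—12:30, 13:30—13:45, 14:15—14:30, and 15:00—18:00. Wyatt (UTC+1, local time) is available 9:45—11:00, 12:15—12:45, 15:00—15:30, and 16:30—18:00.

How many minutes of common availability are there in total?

Beatriz → UTC: 13:30–14:30, 15:00–15:45, 17:15–21:15.
Aarav → UTC: 14:00–17:30, 18:30–18:45, 19:15–19:30, 20:00–23:00.
Wyatt → UTC: 08:45–10:00, 11:15–11:45, 14:00–14:30, 15:30–17:00.
Beatriz ∩ Aarav: 14:00–14:30, 15:00–15:45, 17:15–17:30, 18:30–18:45, 19:15–19:30, 20:00–21:15.
Beatriz ∩ Aarav ∩ Wyatt: 14:00–14:30, 15:30–15:45.
Total common minutes: 30 + 15 = 45.

45 minutes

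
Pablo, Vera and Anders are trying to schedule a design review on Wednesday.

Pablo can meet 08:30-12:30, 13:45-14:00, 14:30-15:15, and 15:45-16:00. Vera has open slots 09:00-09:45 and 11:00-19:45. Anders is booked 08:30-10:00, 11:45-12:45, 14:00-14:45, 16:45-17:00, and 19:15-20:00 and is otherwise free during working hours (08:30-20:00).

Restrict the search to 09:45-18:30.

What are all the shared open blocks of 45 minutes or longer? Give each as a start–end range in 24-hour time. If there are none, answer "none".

Anders free within 08:30–20:00: 10:00–11:45, 12:45–14:00, 14:45–16:45, 17:00–19:15.
Pablo ∩ Vera: 09:00–09:45, 11:00–12:30, 13:45–14:00, 14:30–15:15, 15:45–16:00.
Pablo ∩ Vera ∩ Anders: 11:00–11:45, 13:45–14:00, 14:45–15:15, 15:45–16:00.
Restricted to 09:45–18:30: 11:00–11:45, 13:45–14:00, 14:45–15:15, 15:45–16:00.
Windows ≥ 45 min: 11:00–11:45.

11:00–11:45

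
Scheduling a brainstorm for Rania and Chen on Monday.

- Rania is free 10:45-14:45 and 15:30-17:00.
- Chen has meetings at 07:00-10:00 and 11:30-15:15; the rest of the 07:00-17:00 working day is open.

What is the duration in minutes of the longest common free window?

90 minutes

Chen free within 07:00–17:00: 10:00–11:30, 15:15–17:00.
Rania ∩ Chen: 10:45–11:30, 15:30–17:00.
Common window lengths: 45, 90 min; longest is 90.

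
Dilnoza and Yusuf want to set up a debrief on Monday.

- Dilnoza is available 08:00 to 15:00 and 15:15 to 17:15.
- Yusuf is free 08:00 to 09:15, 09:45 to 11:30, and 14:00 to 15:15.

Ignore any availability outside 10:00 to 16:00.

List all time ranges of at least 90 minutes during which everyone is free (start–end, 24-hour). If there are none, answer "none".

10:00–11:30

Dilnoza ∩ Yusuf: 08:00–09:15, 09:45–11:30, 14:00–15:00.
Restricted to 10:00–16:00: 10:00–11:30, 14:00–15:00.
Windows ≥ 90 min: 10:00–11:30.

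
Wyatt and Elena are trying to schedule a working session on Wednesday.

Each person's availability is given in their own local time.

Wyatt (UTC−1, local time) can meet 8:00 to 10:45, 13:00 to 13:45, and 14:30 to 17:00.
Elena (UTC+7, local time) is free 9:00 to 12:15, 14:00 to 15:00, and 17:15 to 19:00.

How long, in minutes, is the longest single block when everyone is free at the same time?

Wyatt → UTC: 09:00–11:45, 14:00–14:45, 15:30–18:00.
Elena → UTC: 02:00–05:15, 07:00–08:00, 10:15–12:00.
Wyatt ∩ Elena: 10:15–11:45.
Single common window of 90 minutes.

90 minutes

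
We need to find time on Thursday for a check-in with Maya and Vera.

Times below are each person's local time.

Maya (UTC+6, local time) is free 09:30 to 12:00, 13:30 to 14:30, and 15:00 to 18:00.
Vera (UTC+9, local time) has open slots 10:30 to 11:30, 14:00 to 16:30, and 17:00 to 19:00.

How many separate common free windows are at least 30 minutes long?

Maya → UTC: 03:30–06:00, 07:30–08:30, 09:00–12:00.
Vera → UTC: 01:30–02:30, 05:00–07:30, 08:00–10:00.
Maya ∩ Vera: 05:00–06:00, 08:00–08:30, 09:00–10:00.
Windows ≥ 30 min: 05:00–06:00, 08:00–08:30, 09:00–10:00.
That's 3 windows.

3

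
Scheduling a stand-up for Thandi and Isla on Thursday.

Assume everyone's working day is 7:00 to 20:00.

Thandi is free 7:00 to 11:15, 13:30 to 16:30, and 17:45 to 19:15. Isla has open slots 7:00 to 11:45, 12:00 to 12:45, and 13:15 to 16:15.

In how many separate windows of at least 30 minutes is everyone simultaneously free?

2

Thandi ∩ Isla: 07:00–11:15, 13:30–16:15.
Windows ≥ 30 min: 07:00–11:15, 13:30–16:15.
That's 2 windows.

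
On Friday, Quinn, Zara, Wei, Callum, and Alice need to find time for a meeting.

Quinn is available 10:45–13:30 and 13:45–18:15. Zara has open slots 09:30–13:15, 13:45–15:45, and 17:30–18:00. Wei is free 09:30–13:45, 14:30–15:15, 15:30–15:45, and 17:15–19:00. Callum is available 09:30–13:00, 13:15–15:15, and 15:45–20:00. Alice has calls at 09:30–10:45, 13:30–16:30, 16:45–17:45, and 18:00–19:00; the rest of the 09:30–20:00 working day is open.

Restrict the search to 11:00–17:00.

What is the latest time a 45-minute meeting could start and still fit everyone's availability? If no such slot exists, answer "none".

Alice free within 09:30–20:00: 10:45–13:30, 16:30–16:45, 17:45–18:00, 19:00–20:00.
Quinn ∩ Zara: 10:45–13:15, 13:45–15:45, 17:30–18:00.
Quinn ∩ Zara ∩ Wei: 10:45–13:15, 14:30–15:15, 15:30–15:45, 17:30–18:00.
Quinn ∩ Zara ∩ Wei ∩ Callum: 10:45–13:00, 14:30–15:15, 17:30–18:00.
Quinn ∩ Zara ∩ Wei ∩ Callum ∩ Alice: 10:45–13:00, 17:45–18:00.
Restricted to 11:00–17:00: 11:00–13:00.
Windows ≥ 45 min: 11:00–13:00.
Latest start in the last window 11:00–13:00 is 13:00 − 45 min = 12:15.

12:15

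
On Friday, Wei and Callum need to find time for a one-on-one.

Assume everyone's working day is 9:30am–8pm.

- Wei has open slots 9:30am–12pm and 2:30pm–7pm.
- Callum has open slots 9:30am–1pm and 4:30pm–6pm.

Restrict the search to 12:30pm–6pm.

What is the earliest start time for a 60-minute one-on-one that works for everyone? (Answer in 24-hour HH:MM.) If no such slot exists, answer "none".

16:30

Wei ∩ Callum: 09:30–12:00, 16:30–18:00.
Restricted to 12:30–18:00: 16:30–18:00.
Windows ≥ 60 min: 16:30–18:00.
Earliest such window starts at 16:30.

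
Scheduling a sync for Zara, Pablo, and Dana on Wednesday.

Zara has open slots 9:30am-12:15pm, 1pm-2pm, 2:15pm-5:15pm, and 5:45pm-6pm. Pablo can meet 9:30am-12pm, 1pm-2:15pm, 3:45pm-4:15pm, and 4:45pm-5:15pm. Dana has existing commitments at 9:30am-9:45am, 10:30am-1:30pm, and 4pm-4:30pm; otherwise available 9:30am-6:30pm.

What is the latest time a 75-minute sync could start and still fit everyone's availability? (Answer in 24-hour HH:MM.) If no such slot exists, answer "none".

none

Dana free within 09:30–18:30: 09:45–10:30, 13:30–16:00, 16:30–18:30.
Zara ∩ Pablo: 09:30–12:00, 13:00–14:00, 15:45–16:15, 16:45–17:15.
Zara ∩ Pablo ∩ Dana: 09:45–10:30, 13:30–14:00, 15:45–16:00, 16:45–17:15.
Windows ≥ 75 min: (none).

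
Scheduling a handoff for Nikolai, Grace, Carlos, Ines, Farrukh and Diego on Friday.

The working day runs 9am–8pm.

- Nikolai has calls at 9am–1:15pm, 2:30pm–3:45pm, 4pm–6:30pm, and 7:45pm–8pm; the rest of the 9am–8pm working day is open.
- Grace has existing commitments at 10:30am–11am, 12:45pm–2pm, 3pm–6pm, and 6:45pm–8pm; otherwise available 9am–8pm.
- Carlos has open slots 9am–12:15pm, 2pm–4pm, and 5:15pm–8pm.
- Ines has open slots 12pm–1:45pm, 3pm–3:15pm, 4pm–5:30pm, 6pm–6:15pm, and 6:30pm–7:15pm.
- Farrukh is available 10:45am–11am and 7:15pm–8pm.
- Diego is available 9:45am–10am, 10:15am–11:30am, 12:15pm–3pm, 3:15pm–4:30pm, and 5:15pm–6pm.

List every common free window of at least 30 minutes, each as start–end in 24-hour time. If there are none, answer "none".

none

Nikolai free within 09:00–20:00: 13:15–14:30, 15:45–16:00, 18:30–19:45.
Grace free within 09:00–20:00: 09:00–10:30, 11:00–12:45, 14:00–15:00, 18:00–18:45.
Nikolai ∩ Grace: 14:00–14:30, 18:30–18:45.
Nikolai ∩ Grace ∩ Carlos: 14:00–14:30, 18:30–18:45.
Nikolai ∩ Grace ∩ Carlos ∩ Ines: 18:30–18:45.
Nikolai ∩ Grace ∩ Carlos ∩ Ines ∩ Farrukh: (none).
Nikolai ∩ Grace ∩ Carlos ∩ Ines ∩ Farrukh ∩ Diego: (none).
Windows ≥ 30 min: (none).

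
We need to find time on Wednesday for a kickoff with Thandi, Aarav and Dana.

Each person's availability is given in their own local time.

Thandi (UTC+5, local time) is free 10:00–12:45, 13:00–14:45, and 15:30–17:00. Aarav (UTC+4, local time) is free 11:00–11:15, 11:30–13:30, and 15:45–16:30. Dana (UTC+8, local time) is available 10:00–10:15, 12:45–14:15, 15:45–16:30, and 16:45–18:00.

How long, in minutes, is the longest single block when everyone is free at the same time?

Thandi → UTC: 05:00–07:45, 08:00–09:45, 10:30–12:00.
Aarav → UTC: 07:00–07:15, 07:30–09:30, 11:45–12:30.
Dana → UTC: 02:00–02:15, 04:45–06:15, 07:45–08:30, 08:45–10:00.
Thandi ∩ Aarav: 07:00–07:15, 07:30–07:45, 08:00–09:30, 11:45–12:00.
Thandi ∩ Aarav ∩ Dana: 08:00–08:30, 08:45–09:30.
Common window lengths: 30, 45 min; longest is 45.

45 minutes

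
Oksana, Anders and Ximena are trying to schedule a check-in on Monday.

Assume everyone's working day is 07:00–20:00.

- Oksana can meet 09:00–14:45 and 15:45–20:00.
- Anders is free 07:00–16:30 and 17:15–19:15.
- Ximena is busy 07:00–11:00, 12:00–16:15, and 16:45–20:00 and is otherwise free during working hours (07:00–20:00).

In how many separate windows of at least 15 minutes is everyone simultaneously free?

Ximena free within 07:00–20:00: 11:00–12:00, 16:15–16:45.
Oksana ∩ Anders: 09:00–14:45, 15:45–16:30, 17:15–19:15.
Oksana ∩ Anders ∩ Ximena: 11:00–12:00, 16:15–16:30.
Windows ≥ 15 min: 11:00–12:00, 16:15–16:30.
That's 2 windows.

2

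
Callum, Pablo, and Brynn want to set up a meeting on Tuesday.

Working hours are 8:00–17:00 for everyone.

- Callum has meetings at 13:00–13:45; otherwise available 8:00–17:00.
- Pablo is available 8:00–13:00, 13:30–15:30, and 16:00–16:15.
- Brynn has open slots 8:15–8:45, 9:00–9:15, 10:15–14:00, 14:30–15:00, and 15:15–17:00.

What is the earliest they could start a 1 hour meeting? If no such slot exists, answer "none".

10:15

Callum free within 08:00–17:00: 08:00–13:00, 13:45–17:00.
Callum ∩ Pablo: 08:00–13:00, 13:45–15:30, 16:00–16:15.
Callum ∩ Pablo ∩ Brynn: 08:15–08:45, 09:00–09:15, 10:15–13:00, 13:45–14:00, 14:30–15:00, 15:15–15:30, 16:00–16:15.
Windows ≥ 60 min: 10:15–13:00.
Earliest such window starts at 10:15.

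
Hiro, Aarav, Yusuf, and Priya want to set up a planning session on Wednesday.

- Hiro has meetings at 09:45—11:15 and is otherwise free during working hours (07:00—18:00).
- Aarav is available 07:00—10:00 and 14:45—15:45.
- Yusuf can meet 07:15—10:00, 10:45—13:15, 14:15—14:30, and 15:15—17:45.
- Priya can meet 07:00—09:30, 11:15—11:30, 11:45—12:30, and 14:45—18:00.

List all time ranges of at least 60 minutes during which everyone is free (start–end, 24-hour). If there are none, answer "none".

Hiro free within 07:00–18:00: 07:00–09:45, 11:15–18:00.
Hiro ∩ Aarav: 07:00–09:45, 14:45–15:45.
Hiro ∩ Aarav ∩ Yusuf: 07:15–09:45, 15:15–15:45.
Hiro ∩ Aarav ∩ Yusuf ∩ Priya: 07:15–09:30, 15:15–15:45.
Windows ≥ 60 min: 07:15–09:30.

07:15–09:30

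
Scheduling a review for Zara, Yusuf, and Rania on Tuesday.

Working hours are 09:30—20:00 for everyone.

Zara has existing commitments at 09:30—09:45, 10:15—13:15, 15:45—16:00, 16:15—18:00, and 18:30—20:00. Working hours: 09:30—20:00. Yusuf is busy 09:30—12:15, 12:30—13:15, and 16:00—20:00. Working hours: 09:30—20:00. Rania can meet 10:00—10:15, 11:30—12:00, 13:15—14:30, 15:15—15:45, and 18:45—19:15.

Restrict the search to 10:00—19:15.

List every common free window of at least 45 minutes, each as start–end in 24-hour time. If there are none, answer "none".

13:15–14:30

Zara free within 09:30–20:00: 09:45–10:15, 13:15–15:45, 16:00–16:15, 18:00–18:30.
Yusuf free within 09:30–20:00: 12:15–12:30, 13:15–16:00.
Zara ∩ Yusuf: 13:15–15:45.
Zara ∩ Yusuf ∩ Rania: 13:15–14:30, 15:15–15:45.
Restricted to 10:00–19:15: 13:15–14:30, 15:15–15:45.
Windows ≥ 45 min: 13:15–14:30.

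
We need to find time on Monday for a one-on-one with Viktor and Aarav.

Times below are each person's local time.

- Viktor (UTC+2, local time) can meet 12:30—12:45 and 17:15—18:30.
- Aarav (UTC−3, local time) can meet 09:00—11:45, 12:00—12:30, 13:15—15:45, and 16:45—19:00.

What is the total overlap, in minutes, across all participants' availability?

Viktor → UTC: 10:30–10:45, 15:15–16:30.
Aarav → UTC: 12:00–14:45, 15:00–15:30, 16:15–18:45, 19:45–22:00.
Viktor ∩ Aarav: 15:15–15:30, 16:15–16:30.
Total common minutes: 15 + 15 = 30.

30 minutes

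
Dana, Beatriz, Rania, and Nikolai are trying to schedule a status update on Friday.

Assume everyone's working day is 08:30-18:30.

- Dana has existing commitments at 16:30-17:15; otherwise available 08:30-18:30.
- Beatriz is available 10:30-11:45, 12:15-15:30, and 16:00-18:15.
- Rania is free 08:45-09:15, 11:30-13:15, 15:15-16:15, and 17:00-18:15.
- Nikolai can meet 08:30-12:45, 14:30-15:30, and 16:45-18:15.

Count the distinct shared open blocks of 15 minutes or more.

4

Dana free within 08:30–18:30: 08:30–16:30, 17:15–18:30.
Dana ∩ Beatriz: 10:30–11:45, 12:15–15:30, 16:00–16:30, 17:15–18:15.
Dana ∩ Beatriz ∩ Rania: 11:30–11:45, 12:15–13:15, 15:15–15:30, 16:00–16:15, 17:15–18:15.
Dana ∩ Beatriz ∩ Rania ∩ Nikolai: 11:30–11:45, 12:15–12:45, 15:15–15:30, 17:15–18:15.
Windows ≥ 15 min: 11:30–11:45, 12:15–12:45, 15:15–15:30, 17:15–18:15.
That's 4 windows.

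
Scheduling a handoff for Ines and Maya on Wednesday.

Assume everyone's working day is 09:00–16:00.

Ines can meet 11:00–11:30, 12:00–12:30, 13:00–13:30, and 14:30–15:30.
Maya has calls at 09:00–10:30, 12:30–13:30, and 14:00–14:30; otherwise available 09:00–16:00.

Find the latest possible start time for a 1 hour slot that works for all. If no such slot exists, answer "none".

14:30

Maya free within 09:00–16:00: 10:30–12:30, 13:30–14:00, 14:30–16:00.
Ines ∩ Maya: 11:00–11:30, 12:00–12:30, 14:30–15:30.
Windows ≥ 60 min: 14:30–15:30.
Latest start in the last window 14:30–15:30 is 15:30 − 60 min = 14:30.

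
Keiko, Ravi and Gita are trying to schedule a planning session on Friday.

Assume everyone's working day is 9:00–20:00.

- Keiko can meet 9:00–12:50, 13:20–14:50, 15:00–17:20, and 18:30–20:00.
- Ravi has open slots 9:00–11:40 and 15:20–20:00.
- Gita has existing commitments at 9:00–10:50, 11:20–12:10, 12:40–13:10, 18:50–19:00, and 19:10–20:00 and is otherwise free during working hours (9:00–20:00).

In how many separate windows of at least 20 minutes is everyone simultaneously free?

3

Gita free within 09:00–20:00: 10:50–11:20, 12:10–12:40, 13:10–18:50, 19:00–19:10.
Keiko ∩ Ravi: 09:00–11:40, 15:20–17:20, 18:30–20:00.
Keiko ∩ Ravi ∩ Gita: 10:50–11:20, 15:20–17:20, 18:30–18:50, 19:00–19:10.
Windows ≥ 20 min: 10:50–11:20, 15:20–17:20, 18:30–18:50.
That's 3 windows.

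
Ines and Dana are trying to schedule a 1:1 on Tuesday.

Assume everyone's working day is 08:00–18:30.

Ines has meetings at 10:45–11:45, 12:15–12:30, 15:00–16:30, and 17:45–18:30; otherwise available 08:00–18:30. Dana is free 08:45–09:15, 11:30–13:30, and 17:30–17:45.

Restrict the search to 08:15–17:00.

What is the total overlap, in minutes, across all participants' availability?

Ines free within 08:00–18:30: 08:00–10:45, 11:45–12:15, 12:30–15:00, 16:30–17:45.
Ines ∩ Dana: 08:45–09:15, 11:45–12:15, 12:30–13:30, 17:30–17:45.
Restricted to 08:15–17:00: 08:45–09:15, 11:45–12:15, 12:30–13:30.
Total common minutes: 30 + 30 + 60 = 120.

120 minutes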